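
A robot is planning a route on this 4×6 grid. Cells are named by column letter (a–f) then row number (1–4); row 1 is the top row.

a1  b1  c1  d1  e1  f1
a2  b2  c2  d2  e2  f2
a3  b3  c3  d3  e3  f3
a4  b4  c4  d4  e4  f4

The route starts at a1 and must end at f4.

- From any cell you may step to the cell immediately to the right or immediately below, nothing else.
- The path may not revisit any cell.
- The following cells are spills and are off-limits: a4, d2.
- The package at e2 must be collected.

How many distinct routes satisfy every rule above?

A right/down-only route from a1 to f4 makes exactly 3 down-moves and 5 right-moves in some order.
With no other constraints that would be C(8,3) = 56 routes.
Split at e2 and multiply the segment counts (each segment already excludes blocked cells): a1→e2: 1; e2→f4: 3; product = 3.
That gives 3 routes.

3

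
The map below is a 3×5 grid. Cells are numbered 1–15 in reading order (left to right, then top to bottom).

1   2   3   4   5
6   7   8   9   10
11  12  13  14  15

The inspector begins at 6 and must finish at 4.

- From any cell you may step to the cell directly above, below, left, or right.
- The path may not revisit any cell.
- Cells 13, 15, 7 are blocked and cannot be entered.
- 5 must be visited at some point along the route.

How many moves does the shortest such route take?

Any route passes through 5 somewhere between 6 and 4. Summing Manhattan distances along the two legs (6 → 5 → 4) gives a lower bound of 5 + 1 = 6 moves.
The shortest route satisfying every rule uses 8 moves: 6 → 1 → 2 → 3 → 8 → 9 → 10 → 5 → 4.
The no-revisit rule (legs can't share cells) pushes the minimum above the 6-move bound; an exhaustive check rules out every length from 6 to 7, leaving 8 as the minimum.

8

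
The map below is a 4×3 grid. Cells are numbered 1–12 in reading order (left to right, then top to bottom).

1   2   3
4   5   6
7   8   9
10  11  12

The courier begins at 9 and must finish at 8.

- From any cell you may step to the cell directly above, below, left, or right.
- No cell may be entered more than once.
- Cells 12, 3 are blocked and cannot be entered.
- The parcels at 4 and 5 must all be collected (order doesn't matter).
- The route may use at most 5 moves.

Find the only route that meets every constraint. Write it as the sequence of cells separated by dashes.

The 5-move cap with required stops at 4, 5 leaves no slack for detours.
Route from 9: up 1 to 6, left 2 to 4, down 1 to 7, right 1 to 8 — 5 moves in all.
Check: all required cells visited; 5 ≤ 5 moves.

9 - 6 - 5 - 4 - 7 - 8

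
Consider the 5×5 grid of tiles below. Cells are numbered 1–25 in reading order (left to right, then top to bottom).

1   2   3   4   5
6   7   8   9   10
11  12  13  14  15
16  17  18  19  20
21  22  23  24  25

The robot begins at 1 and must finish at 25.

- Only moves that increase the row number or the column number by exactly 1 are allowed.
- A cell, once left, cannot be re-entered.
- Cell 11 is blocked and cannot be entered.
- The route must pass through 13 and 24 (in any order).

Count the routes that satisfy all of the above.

A right/down-only route from 1 to 25 makes exactly 4 down-moves and 4 right-moves in some order.
With no other constraints that would be C(8,4) = 70 routes.
A monotone route can only reach the required cells in the order 13, 24, so split there and multiply the segment counts (each segment already excludes blocked cells): 1→13: 5; 13→24: 3; 24→25: 1; product = 15.
That gives 15 routes.

15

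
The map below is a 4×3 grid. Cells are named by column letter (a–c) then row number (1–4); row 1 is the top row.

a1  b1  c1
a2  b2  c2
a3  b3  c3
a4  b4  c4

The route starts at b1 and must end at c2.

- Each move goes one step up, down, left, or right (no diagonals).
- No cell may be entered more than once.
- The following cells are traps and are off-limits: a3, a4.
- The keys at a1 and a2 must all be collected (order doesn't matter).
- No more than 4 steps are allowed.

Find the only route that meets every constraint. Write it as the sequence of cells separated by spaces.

Any route must reach a1 and a2 and still end at c2 within 4 moves, so the order of the required stops is forced.
Route from b1: left 1 to a1, down 1 to a2, right 2 to c2 — 4 moves in all.
Check: all required cells visited; 4 ≤ 4 moves.

b1 a1 a2 b2 c2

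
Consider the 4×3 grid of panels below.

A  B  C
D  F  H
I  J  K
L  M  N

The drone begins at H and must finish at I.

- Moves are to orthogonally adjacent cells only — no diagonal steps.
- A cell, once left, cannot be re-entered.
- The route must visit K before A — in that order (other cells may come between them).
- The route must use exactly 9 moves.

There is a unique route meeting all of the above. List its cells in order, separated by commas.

H, K, N, M, J, F, B, A, D, I

The waypoints must appear in the order K, A, with no cell reused.
Route from H: 2× down (reaching N), left to M, 3× up (reaching B), left to A, 2× down (reaching I) — 9 moves in all.
Check: order respected (K at step 1, A at step 7); 9 moves as required.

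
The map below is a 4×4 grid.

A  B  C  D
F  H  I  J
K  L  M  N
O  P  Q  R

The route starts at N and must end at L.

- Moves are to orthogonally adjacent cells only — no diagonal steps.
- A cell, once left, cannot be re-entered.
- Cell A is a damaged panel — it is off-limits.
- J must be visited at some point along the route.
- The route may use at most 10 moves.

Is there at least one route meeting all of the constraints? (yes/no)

One route that works: N → J → I → M → L.

yes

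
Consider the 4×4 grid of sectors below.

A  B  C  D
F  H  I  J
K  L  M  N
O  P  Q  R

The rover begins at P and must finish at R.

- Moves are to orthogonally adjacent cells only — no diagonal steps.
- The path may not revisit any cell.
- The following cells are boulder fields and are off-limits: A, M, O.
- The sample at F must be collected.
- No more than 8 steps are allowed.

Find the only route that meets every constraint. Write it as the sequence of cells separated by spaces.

Any route must reach F and still end at R within 8 moves, so the order of the required stops is forced.
Route from P: up 1 to L, left 1 to K, up 1 to F, right 3 to J, down 2 to R — 8 moves in all.
Check: all required cells visited; 8 ≤ 8 moves.

P L K F H I J N R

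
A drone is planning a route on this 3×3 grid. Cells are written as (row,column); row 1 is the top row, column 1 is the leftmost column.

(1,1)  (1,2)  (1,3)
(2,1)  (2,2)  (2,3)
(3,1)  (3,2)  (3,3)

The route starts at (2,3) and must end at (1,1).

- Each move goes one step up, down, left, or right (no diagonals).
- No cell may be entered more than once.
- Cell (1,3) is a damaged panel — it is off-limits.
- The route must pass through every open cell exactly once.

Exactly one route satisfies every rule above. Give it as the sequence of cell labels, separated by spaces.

(2,3) (3,3) (3,2) (3,1) (2,1) (2,2) (1,2) (1,1)

Need to visit all 8 open cells exactly once, starting at (2,3) and ending at (1,1).
Route from (2,3): down 1 to (3,3), left 2 to (3,1), up 1 to (2,1), right 1 to (2,2), up 1 to (1,2), left 1 to (1,1) — 7 moves in all.
Check: all 8 open cells covered.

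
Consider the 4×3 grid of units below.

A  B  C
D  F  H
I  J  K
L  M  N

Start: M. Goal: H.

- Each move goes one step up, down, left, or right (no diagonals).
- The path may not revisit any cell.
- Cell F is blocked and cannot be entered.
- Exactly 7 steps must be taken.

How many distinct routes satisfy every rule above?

Need simple routes of exactly 7 moves from M to H (Manhattan distance 3, so 2 moves are spent on a detour and 2 undoing it).
Enumerating: M J I D A B C H | M L I D A B C H.
That gives 2 routes.

2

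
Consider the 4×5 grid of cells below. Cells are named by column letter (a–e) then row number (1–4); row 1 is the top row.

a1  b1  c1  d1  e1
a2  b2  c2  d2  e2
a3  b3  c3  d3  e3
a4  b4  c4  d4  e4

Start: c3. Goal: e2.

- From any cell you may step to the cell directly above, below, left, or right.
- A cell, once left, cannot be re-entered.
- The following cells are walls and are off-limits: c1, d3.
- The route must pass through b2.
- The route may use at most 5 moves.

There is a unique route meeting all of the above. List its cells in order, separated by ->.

c3 -> b3 -> b2 -> c2 -> d2 -> e2

Any route must reach b2 and still end at e2 within 5 moves, so the order of the required stops is forced.
Route from c3: left 1 to b3, up 1 to b2, right 3 to e2 — 5 moves in all.
Check: all required cells visited; 5 ≤ 5 moves.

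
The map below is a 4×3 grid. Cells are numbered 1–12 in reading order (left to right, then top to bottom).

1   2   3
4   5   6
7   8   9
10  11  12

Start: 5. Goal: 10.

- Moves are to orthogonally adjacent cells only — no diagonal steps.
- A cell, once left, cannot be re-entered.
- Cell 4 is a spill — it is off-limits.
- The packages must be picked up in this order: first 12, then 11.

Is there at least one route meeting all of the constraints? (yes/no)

One route that works: 5 → 8 → 9 → 12 → 11 → 10.

yes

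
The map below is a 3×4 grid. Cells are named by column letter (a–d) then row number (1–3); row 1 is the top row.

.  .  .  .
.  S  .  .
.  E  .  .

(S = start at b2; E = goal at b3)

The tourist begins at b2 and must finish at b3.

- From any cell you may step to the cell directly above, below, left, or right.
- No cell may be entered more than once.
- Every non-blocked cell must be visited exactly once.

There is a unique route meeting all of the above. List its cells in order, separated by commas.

b2, c2, c3, d3, d2, d1, c1, b1, a1, a2, a3, b3

Need to visit all 12 open cells exactly once, starting at b2 and ending at b3.
Cell d1 has only two open neighbours (d2 and c1), so the path must pass straight through it: one of those is the cell it's entered from and the other is where it exits.
Route from b2: right 1 to c2, down 1 to c3, right 1 to d3, up 2 to d1, left 3 to a1, down 2 to a3, right 1 to b3 — 11 moves in all.
Check: all 12 open cells covered.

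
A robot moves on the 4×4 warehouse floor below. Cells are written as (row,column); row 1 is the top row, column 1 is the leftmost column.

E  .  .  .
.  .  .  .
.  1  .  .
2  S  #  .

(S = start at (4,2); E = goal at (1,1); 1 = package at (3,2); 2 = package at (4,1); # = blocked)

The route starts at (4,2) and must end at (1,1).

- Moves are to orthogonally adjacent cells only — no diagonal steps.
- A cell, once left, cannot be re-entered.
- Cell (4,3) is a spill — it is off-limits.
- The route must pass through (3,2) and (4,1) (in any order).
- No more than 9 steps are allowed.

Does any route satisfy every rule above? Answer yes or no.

One route that works: (4,2) → (4,1) → (3,1) → (3,2) → (2,2) → (1,2) → (1,1).

yes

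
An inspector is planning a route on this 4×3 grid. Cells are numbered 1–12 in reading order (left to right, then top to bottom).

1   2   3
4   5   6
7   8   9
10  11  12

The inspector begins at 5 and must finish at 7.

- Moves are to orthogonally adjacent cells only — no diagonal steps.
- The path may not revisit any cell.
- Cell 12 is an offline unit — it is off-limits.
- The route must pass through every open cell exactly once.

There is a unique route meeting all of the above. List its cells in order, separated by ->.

5 -> 4 -> 1 -> 2 -> 3 -> 6 -> 9 -> 8 -> 11 -> 10 -> 7

Need to visit all 11 open cells exactly once, starting at 5 and ending at 7.
Cell 11 has only two open neighbours (8 and 10), so the path must pass straight through it: one of those is the cell it's entered from and the other is where it exits.
Route from 5: left 1 to 4, up 1 to 1, right 2 to 3, down 2 to 9, left 1 to 8, down 1 to 11, left 1 to 10, up 1 to 7 — 10 moves in all.
Check: all 11 open cells covered.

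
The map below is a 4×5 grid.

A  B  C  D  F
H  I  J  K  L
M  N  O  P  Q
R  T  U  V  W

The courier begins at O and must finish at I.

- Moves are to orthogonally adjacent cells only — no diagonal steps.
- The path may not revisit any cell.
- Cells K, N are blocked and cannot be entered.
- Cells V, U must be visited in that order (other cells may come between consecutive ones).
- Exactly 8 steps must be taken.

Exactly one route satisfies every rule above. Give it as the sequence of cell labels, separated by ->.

O -> P -> V -> U -> T -> R -> M -> H -> I

The waypoints must appear in the order V, U, with no cell reused.
Route from O: right 1 to P, down 1 to V, left 3 to R, up 2 to H, right 1 to I — 8 moves in all.
Check: order respected (V at step 2, U at step 3); 8 moves as required.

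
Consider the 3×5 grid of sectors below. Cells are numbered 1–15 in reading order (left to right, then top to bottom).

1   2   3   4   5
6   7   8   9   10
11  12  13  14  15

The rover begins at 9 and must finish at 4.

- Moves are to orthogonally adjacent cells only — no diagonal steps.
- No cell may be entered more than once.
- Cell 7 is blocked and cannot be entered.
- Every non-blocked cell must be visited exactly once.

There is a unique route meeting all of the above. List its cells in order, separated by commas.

9, 8, 3, 2, 1, 6, 11, 12, 13, 14, 15, 10, 5, 4

Need to visit all 14 open cells exactly once, starting at 9 and ending at 4.
Route from 9: left 1 to 8, up 1 to 3, left 2 to 1, down 2 to 11, right 4 to 15, up 2 to 5, left 1 to 4 — 13 moves in all.
Check: all 14 open cells covered.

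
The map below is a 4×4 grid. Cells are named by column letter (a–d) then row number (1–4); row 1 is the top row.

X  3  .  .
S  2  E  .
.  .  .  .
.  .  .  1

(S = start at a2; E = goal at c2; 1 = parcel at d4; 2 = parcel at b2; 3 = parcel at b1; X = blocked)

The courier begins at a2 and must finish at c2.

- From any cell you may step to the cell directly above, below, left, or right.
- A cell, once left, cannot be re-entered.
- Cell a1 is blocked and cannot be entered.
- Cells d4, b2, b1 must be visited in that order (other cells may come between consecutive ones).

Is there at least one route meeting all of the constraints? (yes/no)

One route that works: a2 → a3 → a4 → b4 → c4 → d4 → d3 → c3 → b3 → b2 → b1 → c1 → c2.

yes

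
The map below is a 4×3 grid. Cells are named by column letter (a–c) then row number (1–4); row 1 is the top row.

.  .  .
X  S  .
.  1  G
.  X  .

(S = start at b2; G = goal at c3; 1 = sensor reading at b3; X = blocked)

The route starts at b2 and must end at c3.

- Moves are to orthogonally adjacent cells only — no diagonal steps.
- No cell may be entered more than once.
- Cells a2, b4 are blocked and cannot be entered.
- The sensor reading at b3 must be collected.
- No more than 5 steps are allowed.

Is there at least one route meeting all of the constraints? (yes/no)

yes

One route that works: b2 → b3 → c3.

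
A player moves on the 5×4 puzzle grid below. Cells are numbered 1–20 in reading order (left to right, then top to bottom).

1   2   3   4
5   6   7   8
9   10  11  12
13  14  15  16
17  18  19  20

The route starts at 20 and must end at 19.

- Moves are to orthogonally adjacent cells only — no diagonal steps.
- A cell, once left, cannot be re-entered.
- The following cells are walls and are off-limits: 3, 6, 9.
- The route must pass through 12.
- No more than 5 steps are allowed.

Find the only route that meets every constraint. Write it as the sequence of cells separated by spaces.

20 16 12 11 15 19

The budget equals the shortest possible length, so every move has to be on a shortest route through the required cells.
Route from 20: up 2 to 12, left 1 to 11, down 2 to 19 — 5 moves in all.
Check: all required cells visited; 5 ≤ 5 moves.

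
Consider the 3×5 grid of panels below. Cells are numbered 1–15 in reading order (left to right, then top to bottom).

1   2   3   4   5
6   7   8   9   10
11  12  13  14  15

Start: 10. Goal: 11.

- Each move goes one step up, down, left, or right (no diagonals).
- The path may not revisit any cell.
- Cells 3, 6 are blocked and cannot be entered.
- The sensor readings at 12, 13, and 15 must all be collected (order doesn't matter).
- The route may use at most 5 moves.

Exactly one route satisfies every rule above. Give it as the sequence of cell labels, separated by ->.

10 -> 15 -> 14 -> 13 -> 12 -> 11

Any route must reach 12, 13, and 15 and still end at 11 within 5 moves, so the order of the required stops is forced.
Route from 10: down to 15, 4× left (reaching 11) — 5 moves in all.
Check: all required cells visited; 5 ≤ 5 moves.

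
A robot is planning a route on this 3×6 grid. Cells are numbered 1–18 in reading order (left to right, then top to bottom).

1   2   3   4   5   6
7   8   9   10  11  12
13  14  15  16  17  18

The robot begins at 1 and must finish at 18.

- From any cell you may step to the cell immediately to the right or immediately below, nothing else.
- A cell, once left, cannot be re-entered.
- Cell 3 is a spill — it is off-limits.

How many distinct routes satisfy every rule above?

A right/down-only route from 1 to 18 makes exactly 2 down-moves and 5 right-moves in some order.
With no other constraints that would be C(7,2) = 21 routes.
Subtract routes through each blocked cell (inclusion–exclusion for overlaps): − through 3: 10 → 11.
That gives 11 routes.

11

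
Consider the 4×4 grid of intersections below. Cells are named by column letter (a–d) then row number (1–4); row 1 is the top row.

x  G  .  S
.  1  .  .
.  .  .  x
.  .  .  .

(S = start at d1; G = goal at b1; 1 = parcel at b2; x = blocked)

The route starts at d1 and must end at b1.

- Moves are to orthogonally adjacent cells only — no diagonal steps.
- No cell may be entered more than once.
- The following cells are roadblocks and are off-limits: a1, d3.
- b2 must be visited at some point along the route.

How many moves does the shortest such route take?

4

Any route passes through b2 somewhere between d1 and b1. Summing Manhattan distances along the two legs (d1 → b2 → b1) gives a lower bound of 3 + 1 = 4 moves.
A route of 4 moves achieves this: d1 → d2 → c2 → b2 → b1.
Since 4 matches the lower bound, it is optimal.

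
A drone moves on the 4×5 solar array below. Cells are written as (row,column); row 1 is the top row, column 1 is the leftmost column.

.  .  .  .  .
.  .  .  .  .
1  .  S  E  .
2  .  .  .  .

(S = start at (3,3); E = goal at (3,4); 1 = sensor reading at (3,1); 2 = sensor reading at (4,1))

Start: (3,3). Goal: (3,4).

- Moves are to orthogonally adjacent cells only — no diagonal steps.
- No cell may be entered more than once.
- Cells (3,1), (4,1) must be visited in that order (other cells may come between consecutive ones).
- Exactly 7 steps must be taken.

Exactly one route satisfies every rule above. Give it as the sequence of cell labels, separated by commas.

The waypoints must appear in the order (3,1), (4,1), with no cell reused.
Route from (3,3): left 2 to (3,1), down 1 to (4,1), right 3 to (4,4), up 1 to (3,4) — 7 moves in all.
Check: order respected (1 at step 2, 2 at step 3); 7 moves as required.

(3,3), (3,2), (3,1), (4,1), (4,2), (4,3), (4,4), (3,4)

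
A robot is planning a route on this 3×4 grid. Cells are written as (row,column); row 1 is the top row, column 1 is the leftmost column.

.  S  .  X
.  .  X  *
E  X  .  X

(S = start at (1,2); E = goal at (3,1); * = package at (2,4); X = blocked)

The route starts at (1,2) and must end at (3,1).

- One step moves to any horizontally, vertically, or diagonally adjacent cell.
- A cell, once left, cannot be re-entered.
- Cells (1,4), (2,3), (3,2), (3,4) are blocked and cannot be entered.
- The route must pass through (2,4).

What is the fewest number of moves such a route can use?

Any route passes through (2,4) somewhere between (1,2) and (3,1). Summing Chebyshev distances along the two legs ((1,2) → (2,4) → (3,1)) gives a lower bound of 2 + 3 = 5 moves.
A route of 5 moves achieves this: (1,2) → (1,3) → (2,4) → (3,3) → (2,2) → (3,1).
Since 5 matches the lower bound, it is optimal.

5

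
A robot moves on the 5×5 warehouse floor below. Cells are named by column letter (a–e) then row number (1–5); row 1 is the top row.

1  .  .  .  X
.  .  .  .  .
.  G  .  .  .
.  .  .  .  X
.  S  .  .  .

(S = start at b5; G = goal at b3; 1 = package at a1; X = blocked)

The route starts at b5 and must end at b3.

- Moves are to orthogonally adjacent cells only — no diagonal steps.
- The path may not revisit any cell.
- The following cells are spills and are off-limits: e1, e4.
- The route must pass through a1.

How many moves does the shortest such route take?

8

Any route passes through a1 somewhere between b5 and b3. Summing Manhattan distances along the two legs (b5 → a1 → b3) gives a lower bound of 5 + 3 = 8 moves.
A route of 8 moves achieves this: b5 → b4 → a4 → a3 → a2 → a1 → b1 → b2 → b3.
Since 8 matches the lower bound, it is optimal.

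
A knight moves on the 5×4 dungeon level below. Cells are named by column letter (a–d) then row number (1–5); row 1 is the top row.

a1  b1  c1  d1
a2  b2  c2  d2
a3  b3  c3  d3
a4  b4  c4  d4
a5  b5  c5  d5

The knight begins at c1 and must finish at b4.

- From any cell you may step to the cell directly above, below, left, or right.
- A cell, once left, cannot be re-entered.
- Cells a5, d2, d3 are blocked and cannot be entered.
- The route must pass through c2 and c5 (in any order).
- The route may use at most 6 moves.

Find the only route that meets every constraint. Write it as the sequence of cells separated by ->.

The 6-move cap with required stops at c2, c5 leaves no slack for detours.
Route from c1: 4× down (reaching c5), left to b5, up to b4 — 6 moves in all.
Check: all required cells visited; 6 ≤ 6 moves.

c1 -> c2 -> c3 -> c4 -> c5 -> b5 -> b4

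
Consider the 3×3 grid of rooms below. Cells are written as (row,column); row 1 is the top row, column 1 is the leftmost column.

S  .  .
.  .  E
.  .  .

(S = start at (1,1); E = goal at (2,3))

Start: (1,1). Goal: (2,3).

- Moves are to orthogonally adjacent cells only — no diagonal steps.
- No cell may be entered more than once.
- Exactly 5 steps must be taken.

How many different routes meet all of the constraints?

Need simple routes of exactly 5 moves from (1,1) to (2,3) (Manhattan distance 3, so 1 moves are spent on a detour and 1 undoing it).
Enumerating: (1,1) (2,1) (3,1) (3,2) (2,2) (2,3) | (1,1) (2,1) (3,1) (3,2) (3,3) (2,3) | (1,1) (2,1) (2,2) (1,2) (1,3) (2,3) | (1,1) (2,1) (2,2) (3,2) (3,3) (2,3) | (1,1) (1,2) (2,2) (3,2) (3,3) (2,3).
That gives 5 routes.

5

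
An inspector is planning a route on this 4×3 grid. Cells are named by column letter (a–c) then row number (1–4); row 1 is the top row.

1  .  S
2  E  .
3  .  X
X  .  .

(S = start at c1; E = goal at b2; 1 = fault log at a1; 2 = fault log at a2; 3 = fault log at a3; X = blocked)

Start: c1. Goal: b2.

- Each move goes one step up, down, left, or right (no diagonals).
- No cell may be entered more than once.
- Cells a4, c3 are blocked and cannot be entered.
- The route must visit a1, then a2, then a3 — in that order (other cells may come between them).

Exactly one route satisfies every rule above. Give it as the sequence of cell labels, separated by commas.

c1, b1, a1, a2, a3, b3, b2

The waypoints must appear in the order a1, a2, a3, with no cell reused.
Route from c1: left 2 to a1, down 2 to a3, right 1 to b3, up 1 to b2 — 6 moves in all.
Check: order respected (1 at step 2, 2 at step 3, 3 at step 4).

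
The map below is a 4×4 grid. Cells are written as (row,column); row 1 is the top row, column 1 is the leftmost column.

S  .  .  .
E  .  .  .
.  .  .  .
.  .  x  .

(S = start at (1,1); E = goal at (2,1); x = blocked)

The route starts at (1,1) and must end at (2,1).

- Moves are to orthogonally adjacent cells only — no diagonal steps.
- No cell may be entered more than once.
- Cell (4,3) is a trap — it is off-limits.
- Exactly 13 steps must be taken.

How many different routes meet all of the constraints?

Need simple routes of exactly 13 moves from (1,1) to (2,1) (Manhattan distance 1, so 6 moves are spent on a detour and 6 undoing it).
Enumerating: (1,1) (1,2) (2,2) (2,3) (1,3) (1,4) (2,4) (3,4) (3,3) (3,2) (4,2) (4,1) (3,1) (2,1) | (1,1) (1,2) (1,3) (1,4) (2,4) (3,4) (3,3) (2,3) (2,2) (3,2) (4,2) (4,1) (3,1) (2,1).
That gives 2 routes.

2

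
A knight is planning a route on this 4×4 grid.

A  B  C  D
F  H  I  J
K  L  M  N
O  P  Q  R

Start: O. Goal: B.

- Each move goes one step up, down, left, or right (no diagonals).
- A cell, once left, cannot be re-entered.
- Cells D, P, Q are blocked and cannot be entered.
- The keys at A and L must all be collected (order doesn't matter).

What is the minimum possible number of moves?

Any route passes through A and L in some order between O and B. Summing Manhattan distances along each leg and taking the cheapest ordering (O → L → A → B) gives a lower bound of 2 + 3 + 1 = 6 moves.
A route of 6 moves achieves this: O → K → L → H → F → A → B.
Since 6 matches the lower bound, it is optimal.

6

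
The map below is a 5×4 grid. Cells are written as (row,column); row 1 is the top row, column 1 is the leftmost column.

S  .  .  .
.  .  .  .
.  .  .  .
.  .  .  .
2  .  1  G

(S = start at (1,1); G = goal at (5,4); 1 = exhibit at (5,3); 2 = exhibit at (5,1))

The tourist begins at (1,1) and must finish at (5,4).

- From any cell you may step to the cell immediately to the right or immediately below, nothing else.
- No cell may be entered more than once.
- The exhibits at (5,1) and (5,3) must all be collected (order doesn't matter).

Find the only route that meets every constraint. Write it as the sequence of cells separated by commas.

Moves only go right or down, so the column and row indices never decrease.
Route from (1,1): down 4 to (5,1), right 3 to (5,4) — 7 moves in all.
Check: all required cells visited.

(1,1), (2,1), (3,1), (4,1), (5,1), (5,2), (5,3), (5,4)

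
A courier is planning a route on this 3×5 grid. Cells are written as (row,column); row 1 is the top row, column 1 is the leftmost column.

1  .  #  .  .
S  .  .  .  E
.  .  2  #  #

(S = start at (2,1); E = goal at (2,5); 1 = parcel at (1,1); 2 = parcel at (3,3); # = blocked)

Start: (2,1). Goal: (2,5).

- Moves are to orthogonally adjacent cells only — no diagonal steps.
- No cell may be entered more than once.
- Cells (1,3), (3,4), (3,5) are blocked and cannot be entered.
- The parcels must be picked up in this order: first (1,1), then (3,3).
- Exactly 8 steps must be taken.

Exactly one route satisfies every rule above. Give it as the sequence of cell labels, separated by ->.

The waypoints must appear in the order (1,1), (3,3), with no cell reused.
Route from (2,1): up to (1,1), right to (1,2), 2× down (reaching (3,2)), right to (3,3), up to (2,3), 2× right (reaching (2,5)) — 8 moves in all.
Check: order respected (1 at step 1, 2 at step 5); 8 moves as required.

(2,1) -> (1,1) -> (1,2) -> (2,2) -> (3,2) -> (3,3) -> (2,3) -> (2,4) -> (2,5)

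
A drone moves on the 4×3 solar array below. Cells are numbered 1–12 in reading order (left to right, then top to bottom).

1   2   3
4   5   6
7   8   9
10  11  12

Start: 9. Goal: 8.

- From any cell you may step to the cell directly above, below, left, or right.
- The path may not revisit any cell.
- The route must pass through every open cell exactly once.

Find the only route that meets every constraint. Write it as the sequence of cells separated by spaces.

9 12 11 10 7 4 1 2 3 6 5 8

Need to visit all 12 open cells exactly once, starting at 9 and ending at 8.
Cell 1 has only two open neighbours (4 and 2), so the path must pass straight through it: one of those is the cell it's entered from and the other is where it exits.
Route from 9: down to 12, 2× left (reaching 10), 3× up (reaching 1), 2× right (reaching 3), down to 6, left to 5, down to 8 — 11 moves in all.
Check: all 12 open cells covered.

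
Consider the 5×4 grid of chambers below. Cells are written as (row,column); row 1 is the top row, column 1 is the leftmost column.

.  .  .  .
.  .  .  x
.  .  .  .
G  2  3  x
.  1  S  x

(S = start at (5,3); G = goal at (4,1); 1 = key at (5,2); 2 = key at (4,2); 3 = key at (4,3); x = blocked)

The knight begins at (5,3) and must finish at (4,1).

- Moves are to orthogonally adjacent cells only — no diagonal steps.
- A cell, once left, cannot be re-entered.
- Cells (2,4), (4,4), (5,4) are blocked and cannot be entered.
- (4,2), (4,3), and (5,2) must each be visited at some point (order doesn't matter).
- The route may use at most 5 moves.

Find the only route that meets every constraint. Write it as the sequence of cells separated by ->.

(5,3) -> (4,3) -> (4,2) -> (5,2) -> (5,1) -> (4,1)

The budget equals the shortest possible length, so every move has to be on a shortest route through the required cells.
Route from (5,3): up to (4,3), left to (4,2), down to (5,2), left to (5,1), up to (4,1) — 5 moves in all.
Check: all required cells visited; 5 ≤ 5 moves.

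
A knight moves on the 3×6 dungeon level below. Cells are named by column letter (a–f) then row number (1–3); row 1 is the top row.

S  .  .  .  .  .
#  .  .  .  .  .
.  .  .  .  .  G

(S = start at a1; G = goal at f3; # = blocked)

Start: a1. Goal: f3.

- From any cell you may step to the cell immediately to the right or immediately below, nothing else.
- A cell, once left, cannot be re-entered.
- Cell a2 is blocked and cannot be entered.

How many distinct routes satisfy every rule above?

A right/down-only route from a1 to f3 makes exactly 2 down-moves and 5 right-moves in some order.
With no other constraints that would be C(7,2) = 21 routes.
Subtract routes through each blocked cell (inclusion–exclusion for overlaps): − through a2: 6 → 15.
That gives 15 routes.

15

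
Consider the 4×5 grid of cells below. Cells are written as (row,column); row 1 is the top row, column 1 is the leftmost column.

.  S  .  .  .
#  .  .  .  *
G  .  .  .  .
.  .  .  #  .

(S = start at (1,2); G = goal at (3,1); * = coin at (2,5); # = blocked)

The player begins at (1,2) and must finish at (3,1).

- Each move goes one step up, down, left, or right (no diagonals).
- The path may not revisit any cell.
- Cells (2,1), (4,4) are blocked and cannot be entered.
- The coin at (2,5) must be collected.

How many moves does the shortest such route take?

Any route passes through (2,5) somewhere between (1,2) and (3,1). Summing Manhattan distances along the two legs ((1,2) → (2,5) → (3,1)) gives a lower bound of 4 + 5 = 9 moves.
A route of 9 moves achieves this: (1,2) → (2,2) → (2,3) → (2,4) → (2,5) → (3,5) → (3,4) → (3,3) → (3,2) → (3,1).
Since 9 matches the lower bound, it is optimal.

9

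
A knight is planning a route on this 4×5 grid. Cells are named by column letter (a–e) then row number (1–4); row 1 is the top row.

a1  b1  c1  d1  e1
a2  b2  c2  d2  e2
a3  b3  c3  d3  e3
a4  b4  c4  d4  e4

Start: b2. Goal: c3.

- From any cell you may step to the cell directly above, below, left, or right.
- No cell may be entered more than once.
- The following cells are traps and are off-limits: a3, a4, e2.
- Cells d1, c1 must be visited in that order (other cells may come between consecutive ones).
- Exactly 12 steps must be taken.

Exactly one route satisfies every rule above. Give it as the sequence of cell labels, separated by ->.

b2 -> b3 -> b4 -> c4 -> d4 -> e4 -> e3 -> d3 -> d2 -> d1 -> c1 -> c2 -> c3

The waypoints must appear in the order d1, c1, with no cell reused.
Route from b2: down 2 to b4, right 3 to e4, up 1 to e3, left 1 to d3, up 2 to d1, left 1 to c1, down 2 to c3 — 12 moves in all.
Check: order respected (d1 at step 9, c1 at step 10); 12 moves as required.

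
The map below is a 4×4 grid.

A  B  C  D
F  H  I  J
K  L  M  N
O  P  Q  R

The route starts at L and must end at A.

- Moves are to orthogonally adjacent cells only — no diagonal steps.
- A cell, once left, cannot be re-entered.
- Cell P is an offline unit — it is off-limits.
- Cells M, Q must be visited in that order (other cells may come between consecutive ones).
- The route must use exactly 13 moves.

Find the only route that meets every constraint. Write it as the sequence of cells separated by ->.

The waypoints must appear in the order M, Q, with no cell reused.
Route from L: left 1 to K, up 1 to F, right 2 to I, down 2 to Q, right 1 to R, up 3 to D, left 3 to A — 13 moves in all.
Check: order respected (M at step 5, Q at step 6); 13 moves as required.

L -> K -> F -> H -> I -> M -> Q -> R -> N -> J -> D -> C -> B -> A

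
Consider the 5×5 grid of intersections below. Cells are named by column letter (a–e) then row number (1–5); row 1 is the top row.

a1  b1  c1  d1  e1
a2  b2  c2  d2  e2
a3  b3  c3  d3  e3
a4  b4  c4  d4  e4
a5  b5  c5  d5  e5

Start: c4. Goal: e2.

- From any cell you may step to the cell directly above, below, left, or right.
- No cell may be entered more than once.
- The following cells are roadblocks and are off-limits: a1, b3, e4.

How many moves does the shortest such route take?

The Manhattan distance from c4 to e2 is |4−2| + |3−5| = 4, so at least 4 moves are needed.
A route of 4 moves achieves this: c4 → c3 → c2 → d2 → e2.
Since 4 matches the lower bound, it is optimal.

4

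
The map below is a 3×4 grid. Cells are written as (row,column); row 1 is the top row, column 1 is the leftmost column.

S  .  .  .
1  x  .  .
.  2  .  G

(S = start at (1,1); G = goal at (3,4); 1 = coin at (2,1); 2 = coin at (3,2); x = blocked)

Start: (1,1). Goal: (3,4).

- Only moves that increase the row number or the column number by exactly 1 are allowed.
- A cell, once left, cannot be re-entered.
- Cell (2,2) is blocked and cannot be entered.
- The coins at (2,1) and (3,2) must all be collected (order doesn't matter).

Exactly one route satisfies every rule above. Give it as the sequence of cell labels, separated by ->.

Moves only go right or down, so the column and row indices never decrease.
Route from (1,1): down 2 to (3,1), right 3 to (3,4) — 5 moves in all.
Check: all required cells visited.

(1,1) -> (2,1) -> (3,1) -> (3,2) -> (3,3) -> (3,4)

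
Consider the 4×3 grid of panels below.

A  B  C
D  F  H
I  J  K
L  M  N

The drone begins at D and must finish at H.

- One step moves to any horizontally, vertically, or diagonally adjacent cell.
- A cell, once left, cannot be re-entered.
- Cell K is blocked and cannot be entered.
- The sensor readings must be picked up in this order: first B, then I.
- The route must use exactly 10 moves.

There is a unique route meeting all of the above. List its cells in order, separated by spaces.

D A B C F I L M N J H

The waypoints must appear in the order B, I, with no cell reused.
Route from D: up to A, 2× right (reaching C), 2× down-left (reaching I), down to L, 2× right (reaching N), up-left to J, up-right to H — 10 moves in all.
Check: order respected (B at step 2, I at step 5); 10 moves as required.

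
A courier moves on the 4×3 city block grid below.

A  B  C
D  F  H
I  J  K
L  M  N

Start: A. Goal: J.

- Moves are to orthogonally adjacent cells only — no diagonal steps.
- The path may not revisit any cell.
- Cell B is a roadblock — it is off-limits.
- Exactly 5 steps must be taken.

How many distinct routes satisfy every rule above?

Need simple routes of exactly 5 moves from A to J (Manhattan distance 3, so 1 moves are spent on a detour and 1 undoing it).
Enumerating: A D I L M J | A D F H K J.
That gives 2 routes.

2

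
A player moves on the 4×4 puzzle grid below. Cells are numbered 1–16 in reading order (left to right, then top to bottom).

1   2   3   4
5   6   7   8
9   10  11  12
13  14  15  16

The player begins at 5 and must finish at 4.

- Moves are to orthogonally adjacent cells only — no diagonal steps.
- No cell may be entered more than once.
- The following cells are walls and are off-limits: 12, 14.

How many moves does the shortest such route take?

4

The Manhattan distance from 5 to 4 is |2−1| + |1−4| = 4, so at least 4 moves are needed.
A route of 4 moves achieves this: 5 → 1 → 2 → 3 → 4.
Since 4 matches the lower bound, it is optimal.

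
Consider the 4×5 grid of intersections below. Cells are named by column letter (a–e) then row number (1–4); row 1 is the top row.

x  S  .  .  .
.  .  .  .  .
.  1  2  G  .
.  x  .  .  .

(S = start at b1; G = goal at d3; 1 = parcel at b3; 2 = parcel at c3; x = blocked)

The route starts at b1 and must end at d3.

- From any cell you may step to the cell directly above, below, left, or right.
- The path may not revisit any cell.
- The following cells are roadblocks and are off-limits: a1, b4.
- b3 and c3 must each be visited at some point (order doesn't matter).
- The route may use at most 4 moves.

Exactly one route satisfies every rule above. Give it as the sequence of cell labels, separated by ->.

b1 -> b2 -> b3 -> c3 -> d3

Any route must reach b3 and c3 and still end at d3 within 4 moves, so the order of the required stops is forced.
Route from b1: 2× down (reaching b3), 2× right (reaching d3) — 4 moves in all.
Check: all required cells visited; 4 ≤ 4 moves.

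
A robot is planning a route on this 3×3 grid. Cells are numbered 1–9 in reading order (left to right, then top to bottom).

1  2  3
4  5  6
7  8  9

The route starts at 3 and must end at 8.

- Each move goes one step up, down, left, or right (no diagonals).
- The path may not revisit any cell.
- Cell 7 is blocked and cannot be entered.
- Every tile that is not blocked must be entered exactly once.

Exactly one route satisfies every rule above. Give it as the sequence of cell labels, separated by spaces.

3 2 1 4 5 6 9 8

Need to visit all 8 open cells exactly once, starting at 3 and ending at 8.
Route from 3: 2× left (reaching 1), down to 4, 2× right (reaching 6), down to 9, left to 8 — 7 moves in all.
Check: all 8 open cells covered.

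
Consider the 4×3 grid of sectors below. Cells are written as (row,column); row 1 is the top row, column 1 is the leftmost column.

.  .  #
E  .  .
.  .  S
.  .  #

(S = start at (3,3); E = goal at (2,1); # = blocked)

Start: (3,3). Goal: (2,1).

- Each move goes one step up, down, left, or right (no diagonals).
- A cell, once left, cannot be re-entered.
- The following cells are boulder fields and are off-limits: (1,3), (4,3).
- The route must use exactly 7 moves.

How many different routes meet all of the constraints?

1

Need simple routes of exactly 7 moves from (3,3) to (2,1) (Manhattan distance 3, so 2 moves are spent on a detour and 2 undoing it).
Enumerating: (3,3) (2,3) (2,2) (3,2) (4,2) (4,1) (3,1) (2,1).
That gives 1 route.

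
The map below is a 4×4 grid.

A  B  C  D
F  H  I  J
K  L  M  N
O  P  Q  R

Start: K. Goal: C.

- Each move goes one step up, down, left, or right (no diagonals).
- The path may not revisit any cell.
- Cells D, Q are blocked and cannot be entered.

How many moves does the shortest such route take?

The Manhattan distance from K to C is |3−1| + |1−3| = 4, so at least 4 moves are needed.
A route of 4 moves achieves this: K → F → A → B → C.
Since 4 matches the lower bound, it is optimal.

4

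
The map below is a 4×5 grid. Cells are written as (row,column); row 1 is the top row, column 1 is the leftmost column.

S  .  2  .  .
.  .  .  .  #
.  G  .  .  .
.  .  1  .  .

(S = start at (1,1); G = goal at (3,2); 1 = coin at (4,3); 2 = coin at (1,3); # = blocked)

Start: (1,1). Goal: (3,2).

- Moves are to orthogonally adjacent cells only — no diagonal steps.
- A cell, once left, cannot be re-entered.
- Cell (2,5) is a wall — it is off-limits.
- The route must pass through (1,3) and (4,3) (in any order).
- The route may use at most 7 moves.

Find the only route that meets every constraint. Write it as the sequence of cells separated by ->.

Any route must reach (1,3) and (4,3) and still end at (3,2) within 7 moves, so the order of the required stops is forced.
Route from (1,1): right 2 to (1,3), down 3 to (4,3), left 1 to (4,2), up 1 to (3,2) — 7 moves in all.
Check: all required cells visited; 7 ≤ 7 moves.

(1,1) -> (1,2) -> (1,3) -> (2,3) -> (3,3) -> (4,3) -> (4,2) -> (3,2)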